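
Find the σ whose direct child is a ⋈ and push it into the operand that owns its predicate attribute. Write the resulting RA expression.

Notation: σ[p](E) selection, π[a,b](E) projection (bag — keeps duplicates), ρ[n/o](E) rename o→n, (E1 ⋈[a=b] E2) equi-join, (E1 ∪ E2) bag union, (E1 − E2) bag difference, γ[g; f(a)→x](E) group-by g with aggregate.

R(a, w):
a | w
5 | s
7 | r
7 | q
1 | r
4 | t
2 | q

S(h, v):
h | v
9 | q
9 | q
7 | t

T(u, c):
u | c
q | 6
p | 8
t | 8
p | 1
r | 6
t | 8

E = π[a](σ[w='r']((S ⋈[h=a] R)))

σ filters on w, owned by the right side.
E' = π[a]((S ⋈[h=a] σ[w='r'](R)))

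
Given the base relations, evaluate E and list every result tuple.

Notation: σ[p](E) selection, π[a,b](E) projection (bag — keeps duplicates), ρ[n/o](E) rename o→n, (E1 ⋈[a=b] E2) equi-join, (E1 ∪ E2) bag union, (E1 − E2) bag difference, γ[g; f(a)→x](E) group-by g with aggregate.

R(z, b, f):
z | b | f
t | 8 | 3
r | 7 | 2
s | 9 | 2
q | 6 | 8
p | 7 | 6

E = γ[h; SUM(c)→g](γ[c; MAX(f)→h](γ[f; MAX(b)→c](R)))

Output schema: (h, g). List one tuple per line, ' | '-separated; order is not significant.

Subexpression sizes:
  R → 5
  γ[f; MAX(b)→c](R) → 4
  γ[c; MAX(f)→h](γ[f; MAX(b)→c](R)) → 4
  γ[h; SUM(c)→g](γ[c; MAX(f)→h](γ[f; MAX(b)→c](R))) → 4

== RESULT ==
h | g
2 | 9
3 | 8
6 | 7
8 | 6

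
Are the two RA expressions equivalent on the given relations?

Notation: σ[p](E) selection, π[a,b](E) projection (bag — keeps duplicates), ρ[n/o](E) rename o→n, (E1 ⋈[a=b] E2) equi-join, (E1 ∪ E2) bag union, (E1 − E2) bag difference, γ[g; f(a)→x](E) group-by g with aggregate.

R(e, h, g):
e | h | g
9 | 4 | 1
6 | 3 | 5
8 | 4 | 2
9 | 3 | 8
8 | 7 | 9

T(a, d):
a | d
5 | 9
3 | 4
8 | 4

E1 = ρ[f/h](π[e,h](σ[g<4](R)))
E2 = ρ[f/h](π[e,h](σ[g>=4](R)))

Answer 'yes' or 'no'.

E1 subexpression sizes:
  R → 5
  σ[g<4](R) → 2
  π[e,h](σ[g<4](R)) → 2
  ρ[f/h](π[e,h](σ[g<4](R))) → 2
E2 subexpression sizes:
  R → 5
  σ[g>=4](R) → 3
  π[e,h](σ[g>=4](R)) → 3
  ρ[f/h](π[e,h](σ[g>=4](R))) → 3

E1 result:
e | f
8 | 4
9 | 4
E2 result:
e | f
6 | 3
8 | 7
9 | 3
Witness: (8, 4) appears 1× in E1 but 0× in E2.

no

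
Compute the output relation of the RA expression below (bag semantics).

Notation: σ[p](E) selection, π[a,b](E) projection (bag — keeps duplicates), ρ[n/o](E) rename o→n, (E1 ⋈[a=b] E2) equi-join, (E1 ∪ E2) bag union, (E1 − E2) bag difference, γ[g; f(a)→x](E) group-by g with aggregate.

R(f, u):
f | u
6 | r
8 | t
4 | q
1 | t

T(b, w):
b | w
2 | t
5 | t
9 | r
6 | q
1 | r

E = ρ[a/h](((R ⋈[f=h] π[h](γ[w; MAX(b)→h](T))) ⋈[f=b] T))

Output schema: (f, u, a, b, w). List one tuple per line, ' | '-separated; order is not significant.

Stepwise |·|:
  R → 4
  T → 5
  γ[w; MAX(b)→h](T) → 3
  π[h](γ[w; MAX(b)→h](T)) → 3
  (R ⋈[f=h] π[h](γ[w; MAX(b)→h](T))) → 1
  T → 5
  ((R ⋈[f=h] π[h](γ[w; MAX(b)→h](T))) ⋈[f=b] T) → 1
  ρ[a/h](((R ⋈[f=h] π[h](γ[w; MAX(b)→h](T))) ⋈[f=b] T)) → 1

== RESULT ==
f | u | a | b | w
6 | r | 6 | 6 | q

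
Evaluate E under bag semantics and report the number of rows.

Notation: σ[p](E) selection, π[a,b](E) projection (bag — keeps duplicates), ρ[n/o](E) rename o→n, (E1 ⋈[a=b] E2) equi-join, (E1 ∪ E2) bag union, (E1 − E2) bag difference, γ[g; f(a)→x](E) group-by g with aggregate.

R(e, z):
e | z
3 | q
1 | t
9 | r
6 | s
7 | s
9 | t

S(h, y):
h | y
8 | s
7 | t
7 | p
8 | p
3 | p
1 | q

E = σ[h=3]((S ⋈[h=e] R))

Stepwise |·|:
  S → 6
  R → 6
  (S ⋈[h=e] R) → 4
  σ[h=3]((S ⋈[h=e] R)) → 1

|E| = 1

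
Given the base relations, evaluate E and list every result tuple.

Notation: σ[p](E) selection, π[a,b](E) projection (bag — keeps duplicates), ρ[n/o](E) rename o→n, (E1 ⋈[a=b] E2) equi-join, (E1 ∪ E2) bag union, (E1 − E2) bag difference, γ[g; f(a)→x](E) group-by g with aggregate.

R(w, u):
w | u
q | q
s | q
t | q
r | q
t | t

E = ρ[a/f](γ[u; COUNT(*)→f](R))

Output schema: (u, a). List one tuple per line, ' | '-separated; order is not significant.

Per-node cardinality:
  R → 5
  γ[u; COUNT(*)→f](R) → 2
  ρ[a/f](γ[u; COUNT(*)→f](R)) → 2

== RESULT ==
u | a
q | 4
t | 1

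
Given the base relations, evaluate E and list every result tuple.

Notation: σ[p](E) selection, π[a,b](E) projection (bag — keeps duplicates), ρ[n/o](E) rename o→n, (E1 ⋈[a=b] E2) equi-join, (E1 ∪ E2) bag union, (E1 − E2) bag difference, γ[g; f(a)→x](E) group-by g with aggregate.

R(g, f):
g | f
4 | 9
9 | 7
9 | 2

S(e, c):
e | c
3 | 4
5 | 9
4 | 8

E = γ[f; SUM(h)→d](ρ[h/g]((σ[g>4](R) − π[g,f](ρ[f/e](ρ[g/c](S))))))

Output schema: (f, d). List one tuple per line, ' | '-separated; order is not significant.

Row counts bottom-up:
  R → 3
  σ[g>4](R) → 2
  S → 3
  ρ[g/c](S) → 3
  ρ[f/e](ρ[g/c](S)) → 3
  π[g,f](ρ[f/e](ρ[g/c](S))) → 3
  (σ[g>4](R) − π[g,f](ρ[f/e](ρ[g/c](S)))) → 2
  ρ[h/g]((σ[g>4](R) − π[g,f](ρ[f/e](ρ[g/c](S))))) → 2
  γ[f; SUM(h)→d](ρ[h/g]((σ[g>4](R) − π[g,f](ρ[f/e](ρ[g/c](S)))))) → 2

== RESULT ==
f | d
2 | 9
7 | 9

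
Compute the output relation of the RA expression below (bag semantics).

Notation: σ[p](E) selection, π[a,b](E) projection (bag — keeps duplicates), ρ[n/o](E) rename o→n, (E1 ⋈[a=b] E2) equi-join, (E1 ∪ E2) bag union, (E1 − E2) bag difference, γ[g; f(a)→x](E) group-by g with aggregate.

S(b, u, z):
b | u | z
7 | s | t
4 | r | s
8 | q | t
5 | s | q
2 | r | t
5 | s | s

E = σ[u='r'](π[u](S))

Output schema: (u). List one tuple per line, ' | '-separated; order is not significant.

Per-node cardinality:
  S → 6
  π[u](S) → 6
  σ[u='r'](π[u](S)) → 2

== RESULT ==
u
r
r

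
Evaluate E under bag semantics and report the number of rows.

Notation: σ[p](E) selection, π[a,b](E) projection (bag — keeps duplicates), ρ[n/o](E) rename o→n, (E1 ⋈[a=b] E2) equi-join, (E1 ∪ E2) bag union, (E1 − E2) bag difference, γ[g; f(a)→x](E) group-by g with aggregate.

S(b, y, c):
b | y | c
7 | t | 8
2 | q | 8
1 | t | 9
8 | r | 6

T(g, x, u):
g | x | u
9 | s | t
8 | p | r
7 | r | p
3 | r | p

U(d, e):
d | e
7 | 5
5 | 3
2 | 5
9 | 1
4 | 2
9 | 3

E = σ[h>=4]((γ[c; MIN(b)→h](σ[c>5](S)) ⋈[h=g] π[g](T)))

Per-node cardinality:
  S → 4
  σ[c>5](S) → 4
  γ[c; MIN(b)→h](σ[c>5](S)) → 3
  T → 4
  π[g](T) → 4
  (γ[c; MIN(b)→h](σ[c>5](S)) ⋈[h=g] π[g](T)) → 1
  σ[h>=4]((γ[c; MIN(b)→h](σ[c>5](S)) ⋈[h=g] π[g](T))) → 1

|E| = 1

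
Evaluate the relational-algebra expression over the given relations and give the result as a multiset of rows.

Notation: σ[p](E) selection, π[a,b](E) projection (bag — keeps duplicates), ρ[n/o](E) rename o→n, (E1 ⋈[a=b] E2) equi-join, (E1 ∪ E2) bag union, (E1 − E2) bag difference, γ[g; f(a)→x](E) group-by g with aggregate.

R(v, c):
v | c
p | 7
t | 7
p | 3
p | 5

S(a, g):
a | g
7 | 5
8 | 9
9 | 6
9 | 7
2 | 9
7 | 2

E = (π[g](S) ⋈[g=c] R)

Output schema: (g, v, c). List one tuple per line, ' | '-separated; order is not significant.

Row counts bottom-up:
  S → 6
  π[g](S) → 6
  R → 4
  (π[g](S) ⋈[g=c] R) → 3

== RESULT ==
g | v | c
5 | p | 5
7 | p | 7
7 | t | 7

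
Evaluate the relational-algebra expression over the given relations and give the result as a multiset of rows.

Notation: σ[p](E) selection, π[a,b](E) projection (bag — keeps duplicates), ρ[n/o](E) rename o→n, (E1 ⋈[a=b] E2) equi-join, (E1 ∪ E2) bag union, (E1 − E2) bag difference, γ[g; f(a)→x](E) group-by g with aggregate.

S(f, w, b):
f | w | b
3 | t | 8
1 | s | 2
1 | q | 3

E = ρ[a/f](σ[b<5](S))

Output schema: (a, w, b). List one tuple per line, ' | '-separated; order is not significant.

Stepwise |·|:
  S → 3
  σ[b<5](S) → 2
  ρ[a/f](σ[b<5](S)) → 2

== RESULT ==
a | w | b
1 | q | 3
1 | s | 2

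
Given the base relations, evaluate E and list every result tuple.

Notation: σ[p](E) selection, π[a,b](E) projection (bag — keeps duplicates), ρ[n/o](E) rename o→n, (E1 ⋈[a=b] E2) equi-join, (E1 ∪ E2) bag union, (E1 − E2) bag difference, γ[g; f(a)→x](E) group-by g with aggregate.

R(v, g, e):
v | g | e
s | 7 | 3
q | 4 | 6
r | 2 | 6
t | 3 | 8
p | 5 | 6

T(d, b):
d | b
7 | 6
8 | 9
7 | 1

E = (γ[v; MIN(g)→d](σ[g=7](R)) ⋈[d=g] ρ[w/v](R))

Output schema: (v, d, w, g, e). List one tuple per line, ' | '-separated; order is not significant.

Subexpression sizes:
  R → 5
  σ[g=7](R) → 1
  γ[v; MIN(g)→d](σ[g=7](R)) → 1
  R → 5
  ρ[w/v](R) → 5
  (γ[v; MIN(g)→d](σ[g=7](R)) ⋈[d=g] ρ[w/v](R)) → 1

== RESULT ==
v | d | w | g | e
s | 7 | s | 7 | 3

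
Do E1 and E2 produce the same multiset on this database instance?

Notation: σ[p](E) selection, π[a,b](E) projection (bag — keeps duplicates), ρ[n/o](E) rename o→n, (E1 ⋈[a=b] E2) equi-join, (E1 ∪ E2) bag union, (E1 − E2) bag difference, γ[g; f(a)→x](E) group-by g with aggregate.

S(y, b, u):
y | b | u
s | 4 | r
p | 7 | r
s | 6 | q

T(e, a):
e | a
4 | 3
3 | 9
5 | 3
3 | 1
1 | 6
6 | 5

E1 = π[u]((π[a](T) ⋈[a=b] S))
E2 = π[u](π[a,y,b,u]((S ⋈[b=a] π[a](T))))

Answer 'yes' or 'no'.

E1 row counts bottom-up:
  T → 6
  π[a](T) → 6
  S → 3
  (π[a](T) ⋈[a=b] S) → 1
  π[u]((π[a](T) ⋈[a=b] S)) → 1
E2 row counts bottom-up:
  S → 3
  T → 6
  π[a](T) → 6
  (S ⋈[b=a] π[a](T)) → 1
  π[a,y,b,u]((S ⋈[b=a] π[a](T))) → 1
  π[u](π[a,y,b,u]((S ⋈[b=a] π[a](T)))) → 1

E1 and E2 produce the same multiset:
u
q

yes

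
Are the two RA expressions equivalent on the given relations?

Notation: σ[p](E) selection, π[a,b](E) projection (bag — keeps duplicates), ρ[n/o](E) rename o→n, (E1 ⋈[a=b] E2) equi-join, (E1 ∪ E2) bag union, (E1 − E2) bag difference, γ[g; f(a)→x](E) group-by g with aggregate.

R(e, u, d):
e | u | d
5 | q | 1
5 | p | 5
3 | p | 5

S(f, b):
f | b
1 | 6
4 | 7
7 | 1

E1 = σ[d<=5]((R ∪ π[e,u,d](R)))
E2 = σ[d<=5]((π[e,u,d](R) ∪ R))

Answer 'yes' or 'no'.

E1 stepwise |·|:
  R → 3
  R → 3
  π[e,u,d](R) → 3
  (R ∪ π[e,u,d](R)) → 6
  σ[d<=5]((R ∪ π[e,u,d](R))) → 6
E2 stepwise |·|:
  R → 3
  π[e,u,d](R) → 3
  R → 3
  (π[e,u,d](R) ∪ R) → 6
  σ[d<=5]((π[e,u,d](R) ∪ R)) → 6

E1 and E2 produce the same multiset:
e | u | d
3 | p | 5
3 | p | 5
5 | p | 5
5 | p | 5
5 | q | 1
5 | q | 1

yes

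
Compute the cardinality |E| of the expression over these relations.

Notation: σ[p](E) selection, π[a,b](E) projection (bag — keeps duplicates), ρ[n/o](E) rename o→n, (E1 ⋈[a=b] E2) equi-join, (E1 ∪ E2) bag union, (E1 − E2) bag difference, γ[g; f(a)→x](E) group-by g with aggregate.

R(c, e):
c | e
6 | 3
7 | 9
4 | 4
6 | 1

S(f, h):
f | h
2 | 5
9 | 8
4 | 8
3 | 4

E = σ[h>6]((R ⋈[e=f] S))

Subexpression sizes:
  R → 4
  S → 4
  (R ⋈[e=f] S) → 3
  σ[h>6]((R ⋈[e=f] S)) → 2

|E| = 2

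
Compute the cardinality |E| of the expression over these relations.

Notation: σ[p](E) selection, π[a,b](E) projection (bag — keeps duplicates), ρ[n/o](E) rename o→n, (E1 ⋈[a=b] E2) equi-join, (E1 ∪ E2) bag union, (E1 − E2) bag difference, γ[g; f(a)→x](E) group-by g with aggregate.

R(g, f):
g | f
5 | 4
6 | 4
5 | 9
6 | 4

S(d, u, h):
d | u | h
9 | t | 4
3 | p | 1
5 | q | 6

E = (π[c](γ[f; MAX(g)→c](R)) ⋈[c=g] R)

Row counts bottom-up:
  R → 4
  γ[f; MAX(g)→c](R) → 2
  π[c](γ[f; MAX(g)→c](R)) → 2
  R → 4
  (π[c](γ[f; MAX(g)→c](R)) ⋈[c=g] R) → 4

|E| = 4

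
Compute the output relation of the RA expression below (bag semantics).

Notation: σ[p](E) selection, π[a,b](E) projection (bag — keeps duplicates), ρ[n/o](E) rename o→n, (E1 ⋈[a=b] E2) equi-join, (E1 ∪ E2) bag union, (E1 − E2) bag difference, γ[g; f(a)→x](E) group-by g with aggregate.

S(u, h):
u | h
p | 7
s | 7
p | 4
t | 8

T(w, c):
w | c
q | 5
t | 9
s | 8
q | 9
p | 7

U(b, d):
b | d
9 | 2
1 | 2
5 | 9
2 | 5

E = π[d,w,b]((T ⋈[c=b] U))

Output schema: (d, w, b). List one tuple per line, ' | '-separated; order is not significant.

Subexpression sizes:
  T → 5
  U → 4
  (T ⋈[c=b] U) → 3
  π[d,w,b]((T ⋈[c=b] U)) → 3

== RESULT ==
d | w | b
2 | q | 9
2 | t | 9
9 | q | 5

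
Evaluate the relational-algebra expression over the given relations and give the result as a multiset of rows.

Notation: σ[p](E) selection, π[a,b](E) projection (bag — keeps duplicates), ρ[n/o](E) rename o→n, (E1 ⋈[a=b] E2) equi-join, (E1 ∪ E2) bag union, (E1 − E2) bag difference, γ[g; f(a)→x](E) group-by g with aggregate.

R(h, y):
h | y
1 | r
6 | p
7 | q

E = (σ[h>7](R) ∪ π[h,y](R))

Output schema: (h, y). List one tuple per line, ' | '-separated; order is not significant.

Stepwise |·|:
  R → 3
  σ[h>7](R) → 0
  R → 3
  π[h,y](R) → 3
  (σ[h>7](R) ∪ π[h,y](R)) → 3

== RESULT ==
h | y
1 | r
6 | p
7 | q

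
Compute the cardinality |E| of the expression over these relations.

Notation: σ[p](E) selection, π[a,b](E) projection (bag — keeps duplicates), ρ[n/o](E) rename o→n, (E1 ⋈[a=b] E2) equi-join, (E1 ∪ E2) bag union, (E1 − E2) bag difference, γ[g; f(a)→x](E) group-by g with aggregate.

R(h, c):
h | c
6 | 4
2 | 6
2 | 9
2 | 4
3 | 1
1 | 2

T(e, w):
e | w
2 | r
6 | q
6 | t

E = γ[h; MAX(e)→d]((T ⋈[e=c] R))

Per-node cardinality:
  T → 3
  R → 6
  (T ⋈[e=c] R) → 3
  γ[h; MAX(e)→d]((T ⋈[e=c] R)) → 2

|E| = 2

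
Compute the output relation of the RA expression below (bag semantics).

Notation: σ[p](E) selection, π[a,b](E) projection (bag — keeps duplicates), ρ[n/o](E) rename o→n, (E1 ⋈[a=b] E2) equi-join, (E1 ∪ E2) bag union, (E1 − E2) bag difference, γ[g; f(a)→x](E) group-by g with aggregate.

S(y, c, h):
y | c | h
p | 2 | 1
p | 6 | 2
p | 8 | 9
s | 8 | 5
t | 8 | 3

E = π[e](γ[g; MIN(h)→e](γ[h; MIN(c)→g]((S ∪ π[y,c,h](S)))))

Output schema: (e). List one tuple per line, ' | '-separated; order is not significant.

Row counts bottom-up:
  S → 5
  S → 5
  π[y,c,h](S) → 5
  (S ∪ π[y,c,h](S)) → 10
  γ[h; MIN(c)→g]((S ∪ π[y,c,h](S))) → 5
  γ[g; MIN(h)→e](γ[h; MIN(c)→g]((S ∪ π[y,c,h](S)))) → 3
  π[e](γ[g; MIN(h)→e](γ[h; MIN(c)→g]((S ∪ π[y,c,h](S))))) → 3

== RESULT ==
e
1
2
3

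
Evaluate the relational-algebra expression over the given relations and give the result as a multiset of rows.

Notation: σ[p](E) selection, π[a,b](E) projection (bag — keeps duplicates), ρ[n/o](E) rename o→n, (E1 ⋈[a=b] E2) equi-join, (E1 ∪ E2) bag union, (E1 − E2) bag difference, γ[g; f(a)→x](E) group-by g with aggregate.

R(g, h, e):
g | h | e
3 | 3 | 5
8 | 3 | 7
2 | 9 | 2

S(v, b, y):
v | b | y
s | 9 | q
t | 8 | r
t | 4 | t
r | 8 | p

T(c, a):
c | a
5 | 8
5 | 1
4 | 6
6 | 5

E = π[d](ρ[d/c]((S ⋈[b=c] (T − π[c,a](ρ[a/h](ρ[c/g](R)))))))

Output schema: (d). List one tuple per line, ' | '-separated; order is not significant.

Row counts bottom-up:
  S → 4
  T → 4
  R → 3
  ρ[c/g](R) → 3
  ρ[a/h](ρ[c/g](R)) → 3
  π[c,a](ρ[a/h](ρ[c/g](R))) → 3
  (T − π[c,a](ρ[a/h](ρ[c/g](R)))) → 4
  (S ⋈[b=c] (T − π[c,a](ρ[a/h](ρ[c/g](R))))) → 1
  ρ[d/c]((S ⋈[b=c] (T − π[c,a](ρ[a/h](ρ[c/g](R)))))) → 1
  π[d](ρ[d/c]((S ⋈[b=c] (T − π[c,a](ρ[a/h](ρ[c/g](R))))))) → 1

== RESULT ==
d
4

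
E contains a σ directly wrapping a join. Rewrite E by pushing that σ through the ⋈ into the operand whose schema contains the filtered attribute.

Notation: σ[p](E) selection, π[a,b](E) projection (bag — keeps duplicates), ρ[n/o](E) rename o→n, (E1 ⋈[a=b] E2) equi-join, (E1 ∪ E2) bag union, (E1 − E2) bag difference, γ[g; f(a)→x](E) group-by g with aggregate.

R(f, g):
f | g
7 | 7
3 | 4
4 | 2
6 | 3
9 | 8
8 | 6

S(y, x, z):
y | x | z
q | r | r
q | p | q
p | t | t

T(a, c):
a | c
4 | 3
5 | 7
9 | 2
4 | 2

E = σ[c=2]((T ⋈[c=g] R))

σ filters on c, owned by the left side.
E' = (σ[c=2](T) ⋈[c=g] R)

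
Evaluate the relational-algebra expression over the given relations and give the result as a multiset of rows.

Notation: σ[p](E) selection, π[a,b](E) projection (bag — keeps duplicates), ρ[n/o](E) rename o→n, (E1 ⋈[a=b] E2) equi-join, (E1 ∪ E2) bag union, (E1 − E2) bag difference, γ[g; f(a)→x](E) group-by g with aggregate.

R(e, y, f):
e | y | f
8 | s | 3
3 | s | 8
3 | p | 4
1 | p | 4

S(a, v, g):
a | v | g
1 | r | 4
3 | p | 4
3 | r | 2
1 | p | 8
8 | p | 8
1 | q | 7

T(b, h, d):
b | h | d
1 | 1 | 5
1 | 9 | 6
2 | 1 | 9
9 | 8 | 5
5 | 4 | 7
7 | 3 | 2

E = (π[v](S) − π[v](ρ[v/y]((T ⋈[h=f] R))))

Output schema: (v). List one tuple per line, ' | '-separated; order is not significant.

Stepwise |·|:
  S → 6
  π[v](S) → 6
  T → 6
  R → 4
  (T ⋈[h=f] R) → 4
  ρ[v/y]((T ⋈[h=f] R)) → 4
  π[v](ρ[v/y]((T ⋈[h=f] R))) → 4
  (π[v](S) − π[v](ρ[v/y]((T ⋈[h=f] R)))) → 4

== RESULT ==
v
p
q
r
r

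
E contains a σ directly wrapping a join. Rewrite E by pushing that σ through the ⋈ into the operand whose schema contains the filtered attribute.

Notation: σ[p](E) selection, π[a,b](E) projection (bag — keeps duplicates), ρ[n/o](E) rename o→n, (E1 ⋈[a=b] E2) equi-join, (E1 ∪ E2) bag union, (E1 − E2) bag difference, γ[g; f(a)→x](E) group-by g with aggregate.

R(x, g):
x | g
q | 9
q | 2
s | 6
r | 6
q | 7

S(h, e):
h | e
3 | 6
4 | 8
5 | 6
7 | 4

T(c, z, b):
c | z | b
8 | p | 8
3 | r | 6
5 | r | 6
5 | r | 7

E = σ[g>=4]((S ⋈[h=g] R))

σ filters on g, owned by the right side.
E' = (S ⋈[h=g] σ[g>=4](R))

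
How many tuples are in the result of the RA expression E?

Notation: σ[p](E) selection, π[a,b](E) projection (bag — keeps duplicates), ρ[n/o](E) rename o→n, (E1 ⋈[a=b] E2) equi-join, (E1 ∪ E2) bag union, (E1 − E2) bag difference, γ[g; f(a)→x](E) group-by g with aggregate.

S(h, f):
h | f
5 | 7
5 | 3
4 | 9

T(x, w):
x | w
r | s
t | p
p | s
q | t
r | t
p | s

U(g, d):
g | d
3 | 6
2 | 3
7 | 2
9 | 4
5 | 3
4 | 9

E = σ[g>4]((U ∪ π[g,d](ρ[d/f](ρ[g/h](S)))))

Stepwise |·|:
  U → 6
  S → 3
  ρ[g/h](S) → 3
  ρ[d/f](ρ[g/h](S)) → 3
  π[g,d](ρ[d/f](ρ[g/h](S))) → 3
  (U ∪ π[g,d](ρ[d/f](ρ[g/h](S)))) → 9
  σ[g>4]((U ∪ π[g,d](ρ[d/f](ρ[g/h](S))))) → 5

|E| = 5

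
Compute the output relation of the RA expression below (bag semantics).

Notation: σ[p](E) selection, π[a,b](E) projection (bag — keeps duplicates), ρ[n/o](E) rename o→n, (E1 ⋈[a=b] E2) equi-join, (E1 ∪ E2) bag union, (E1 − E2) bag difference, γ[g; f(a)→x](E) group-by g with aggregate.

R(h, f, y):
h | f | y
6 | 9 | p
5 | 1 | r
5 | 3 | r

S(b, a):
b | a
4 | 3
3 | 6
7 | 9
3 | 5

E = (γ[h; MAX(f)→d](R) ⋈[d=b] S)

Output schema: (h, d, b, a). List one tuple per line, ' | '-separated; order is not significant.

Row counts bottom-up:
  R → 3
  γ[h; MAX(f)→d](R) → 2
  S → 4
  (γ[h; MAX(f)→d](R) ⋈[d=b] S) → 2

== RESULT ==
h | d | b | a
5 | 3 | 3 | 5
5 | 3 | 3 | 6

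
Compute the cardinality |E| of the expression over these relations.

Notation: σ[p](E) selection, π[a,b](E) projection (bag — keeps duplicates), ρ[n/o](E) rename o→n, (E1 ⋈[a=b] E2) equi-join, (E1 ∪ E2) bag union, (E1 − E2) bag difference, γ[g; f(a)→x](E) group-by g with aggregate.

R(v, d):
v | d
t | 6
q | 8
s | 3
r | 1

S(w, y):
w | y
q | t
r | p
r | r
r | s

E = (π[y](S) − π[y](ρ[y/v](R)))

Row counts bottom-up:
  S → 4
  π[y](S) → 4
  R → 4
  ρ[y/v](R) → 4
  π[y](ρ[y/v](R)) → 4
  (π[y](S) − π[y](ρ[y/v](R))) → 1

|E| = 1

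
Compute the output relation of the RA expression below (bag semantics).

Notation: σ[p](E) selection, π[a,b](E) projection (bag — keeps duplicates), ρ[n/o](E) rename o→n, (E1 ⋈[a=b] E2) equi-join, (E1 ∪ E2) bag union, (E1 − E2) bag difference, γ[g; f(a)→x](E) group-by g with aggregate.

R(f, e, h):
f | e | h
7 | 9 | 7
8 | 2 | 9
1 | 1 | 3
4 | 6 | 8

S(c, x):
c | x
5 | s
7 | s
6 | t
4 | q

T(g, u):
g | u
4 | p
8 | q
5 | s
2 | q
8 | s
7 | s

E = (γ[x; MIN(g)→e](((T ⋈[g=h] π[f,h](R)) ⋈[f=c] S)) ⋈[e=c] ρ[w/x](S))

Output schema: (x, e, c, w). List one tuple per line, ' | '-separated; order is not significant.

Per-node cardinality:
  T → 6
  R → 4
  π[f,h](R) → 4
  (T ⋈[g=h] π[f,h](R)) → 3
  S → 4
  ((T ⋈[g=h] π[f,h](R)) ⋈[f=c] S) → 3
  γ[x; MIN(g)→e](((T ⋈[g=h] π[f,h](R)) ⋈[f=c] S)) → 2
  S → 4
  ρ[w/x](S) → 4
  (γ[x; MIN(g)→e](((T ⋈[g=h] π[f,h](R)) ⋈[f=c] S)) ⋈[e=c] ρ[w/x](S)) → 1

== RESULT ==
x | e | c | w
s | 7 | 7 | s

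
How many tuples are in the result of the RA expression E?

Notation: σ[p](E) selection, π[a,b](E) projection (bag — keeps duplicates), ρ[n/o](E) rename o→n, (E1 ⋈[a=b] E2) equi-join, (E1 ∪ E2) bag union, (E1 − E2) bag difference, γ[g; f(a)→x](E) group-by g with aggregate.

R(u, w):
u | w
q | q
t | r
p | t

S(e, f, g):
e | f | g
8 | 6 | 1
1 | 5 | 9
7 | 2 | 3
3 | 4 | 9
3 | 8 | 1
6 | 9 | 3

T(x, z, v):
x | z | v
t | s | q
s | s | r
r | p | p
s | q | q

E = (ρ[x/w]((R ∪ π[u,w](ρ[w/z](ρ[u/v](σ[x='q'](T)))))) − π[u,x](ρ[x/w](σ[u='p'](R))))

Stepwise |·|:
  R → 3
  T → 4
  σ[x='q'](T) → 0
  ρ[u/v](σ[x='q'](T)) → 0
  ρ[w/z](ρ[u/v](σ[x='q'](T))) → 0
  π[u,w](ρ[w/z](ρ[u/v](σ[x='q'](T)))) → 0
  (R ∪ π[u,w](ρ[w/z](ρ[u/v](σ[x='q'](T))))) → 3
  ρ[x/w]((R ∪ π[u,w](ρ[w/z](ρ[u/v](σ[x='q'](T)))))) → 3
  R → 3
  σ[u='p'](R) → 1
  ρ[x/w](σ[u='p'](R)) → 1
  π[u,x](ρ[x/w](σ[u='p'](R))) → 1
  (ρ[x/w]((R ∪ π[u,w](ρ[w/z](ρ[u/v](σ[x='q'](T)))))) − π[u,x](ρ[x/w](σ[u='p'](R)))) → 2

|E| = 2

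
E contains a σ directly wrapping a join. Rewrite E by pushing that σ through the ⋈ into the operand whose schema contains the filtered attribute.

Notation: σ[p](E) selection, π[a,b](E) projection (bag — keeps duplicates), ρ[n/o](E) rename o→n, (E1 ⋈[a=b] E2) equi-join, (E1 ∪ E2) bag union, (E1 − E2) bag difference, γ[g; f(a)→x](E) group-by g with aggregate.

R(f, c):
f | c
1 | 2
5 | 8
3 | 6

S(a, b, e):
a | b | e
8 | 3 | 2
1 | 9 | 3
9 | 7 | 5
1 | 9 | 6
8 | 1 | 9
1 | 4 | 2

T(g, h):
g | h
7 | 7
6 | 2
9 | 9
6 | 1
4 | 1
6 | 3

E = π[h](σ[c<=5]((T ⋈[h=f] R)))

σ filters on c, owned by the right side.
E' = π[h]((T ⋈[h=f] σ[c<=5](R)))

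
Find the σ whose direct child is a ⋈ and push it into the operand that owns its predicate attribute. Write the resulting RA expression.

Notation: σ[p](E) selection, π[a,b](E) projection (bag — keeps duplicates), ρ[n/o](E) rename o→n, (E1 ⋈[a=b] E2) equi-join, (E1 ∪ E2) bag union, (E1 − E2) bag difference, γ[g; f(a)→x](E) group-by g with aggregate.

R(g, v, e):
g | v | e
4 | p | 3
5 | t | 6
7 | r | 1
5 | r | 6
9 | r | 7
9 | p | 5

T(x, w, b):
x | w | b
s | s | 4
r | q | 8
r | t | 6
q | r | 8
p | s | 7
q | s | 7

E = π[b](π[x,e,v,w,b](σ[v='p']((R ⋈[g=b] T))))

σ filters on v, owned by the left side.
E' = π[b](π[x,e,v,w,b]((σ[v='p'](R) ⋈[g=b] T)))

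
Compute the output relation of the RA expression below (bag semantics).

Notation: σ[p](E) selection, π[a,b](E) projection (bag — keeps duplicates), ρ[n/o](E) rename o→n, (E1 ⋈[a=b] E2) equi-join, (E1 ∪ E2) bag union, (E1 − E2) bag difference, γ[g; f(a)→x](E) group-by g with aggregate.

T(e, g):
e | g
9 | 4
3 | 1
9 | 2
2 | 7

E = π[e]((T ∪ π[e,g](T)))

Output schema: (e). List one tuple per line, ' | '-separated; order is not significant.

Row counts bottom-up:
  T → 4
  T → 4
  π[e,g](T) → 4
  (T ∪ π[e,g](T)) → 8
  π[e]((T ∪ π[e,g](T))) → 8

== RESULT ==
e
2
2
3
3
9
9
9
9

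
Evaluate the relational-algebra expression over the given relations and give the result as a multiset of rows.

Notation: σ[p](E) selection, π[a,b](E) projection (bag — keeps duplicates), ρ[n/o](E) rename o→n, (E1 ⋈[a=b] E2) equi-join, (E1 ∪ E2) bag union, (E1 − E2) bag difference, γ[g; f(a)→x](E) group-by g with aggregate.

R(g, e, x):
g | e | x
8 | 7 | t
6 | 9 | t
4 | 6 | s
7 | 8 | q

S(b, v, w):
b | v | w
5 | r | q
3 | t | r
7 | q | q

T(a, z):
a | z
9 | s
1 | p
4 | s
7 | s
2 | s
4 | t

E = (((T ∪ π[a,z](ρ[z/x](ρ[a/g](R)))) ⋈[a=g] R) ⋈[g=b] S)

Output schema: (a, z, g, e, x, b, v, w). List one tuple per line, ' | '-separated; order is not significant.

Per-node cardinality:
  T → 6
  R → 4
  ρ[a/g](R) → 4
  ρ[z/x](ρ[a/g](R)) → 4
  π[a,z](ρ[z/x](ρ[a/g](R))) → 4
  (T ∪ π[a,z](ρ[z/x](ρ[a/g](R)))) → 10
  R → 4
  ((T ∪ π[a,z](ρ[z/x](ρ[a/g](R)))) ⋈[a=g] R) → 7
  S → 3
  (((T ∪ π[a,z](ρ[z/x](ρ[a/g](R)))) ⋈[a=g] R) ⋈[g=b] S) → 2

== RESULT ==
a | z | g | e | x | b | v | w
7 | q | 7 | 8 | q | 7 | q | q
7 | s | 7 | 8 | q | 7 | q | q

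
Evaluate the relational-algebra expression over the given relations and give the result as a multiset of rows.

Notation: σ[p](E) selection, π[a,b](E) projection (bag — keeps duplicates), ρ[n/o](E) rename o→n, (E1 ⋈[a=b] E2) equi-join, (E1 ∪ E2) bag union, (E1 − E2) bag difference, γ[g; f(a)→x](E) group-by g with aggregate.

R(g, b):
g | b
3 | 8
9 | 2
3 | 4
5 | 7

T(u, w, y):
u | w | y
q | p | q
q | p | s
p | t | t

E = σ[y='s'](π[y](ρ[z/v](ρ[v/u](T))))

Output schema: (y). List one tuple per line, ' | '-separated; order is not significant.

Stepwise |·|:
  T → 3
  ρ[v/u](T) → 3
  ρ[z/v](ρ[v/u](T)) → 3
  π[y](ρ[z/v](ρ[v/u](T))) → 3
  σ[y='s'](π[y](ρ[z/v](ρ[v/u](T)))) → 1

== RESULT ==
y
s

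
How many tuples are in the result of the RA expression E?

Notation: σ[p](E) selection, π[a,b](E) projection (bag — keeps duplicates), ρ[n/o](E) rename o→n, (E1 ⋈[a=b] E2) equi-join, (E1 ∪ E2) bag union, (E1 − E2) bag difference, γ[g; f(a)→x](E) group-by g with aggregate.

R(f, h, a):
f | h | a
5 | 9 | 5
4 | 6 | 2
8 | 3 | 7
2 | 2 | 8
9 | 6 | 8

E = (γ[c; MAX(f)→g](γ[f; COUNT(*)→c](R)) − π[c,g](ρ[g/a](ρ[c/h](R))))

Per-node cardinality:
  R → 5
  γ[f; COUNT(*)→c](R) → 5
  γ[c; MAX(f)→g](γ[f; COUNT(*)→c](R)) → 1
  R → 5
  ρ[c/h](R) → 5
  ρ[g/a](ρ[c/h](R)) → 5
  π[c,g](ρ[g/a](ρ[c/h](R))) → 5
  (γ[c; MAX(f)→g](γ[f; COUNT(*)→c](R)) − π[c,g](ρ[g/a](ρ[c/h](R)))) → 1

|E| = 1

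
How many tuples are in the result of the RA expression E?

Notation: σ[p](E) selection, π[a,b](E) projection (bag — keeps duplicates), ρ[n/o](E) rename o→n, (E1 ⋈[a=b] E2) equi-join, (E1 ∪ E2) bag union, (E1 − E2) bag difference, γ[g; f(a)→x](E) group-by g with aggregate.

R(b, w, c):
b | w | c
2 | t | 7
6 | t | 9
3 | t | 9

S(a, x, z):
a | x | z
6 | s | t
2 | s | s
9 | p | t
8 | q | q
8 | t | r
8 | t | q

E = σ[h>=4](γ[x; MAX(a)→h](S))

Row counts bottom-up:
  S → 6
  γ[x; MAX(a)→h](S) → 4
  σ[h>=4](γ[x; MAX(a)→h](S)) → 4

|E| = 4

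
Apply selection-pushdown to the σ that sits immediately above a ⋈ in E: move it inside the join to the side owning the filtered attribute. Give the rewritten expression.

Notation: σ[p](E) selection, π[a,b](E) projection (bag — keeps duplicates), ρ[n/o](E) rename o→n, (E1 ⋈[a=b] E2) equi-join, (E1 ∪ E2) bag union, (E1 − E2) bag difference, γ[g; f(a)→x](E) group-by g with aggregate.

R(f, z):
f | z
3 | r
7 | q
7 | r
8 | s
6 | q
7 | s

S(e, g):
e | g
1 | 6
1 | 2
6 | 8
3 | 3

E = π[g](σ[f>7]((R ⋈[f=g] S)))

σ filters on f, owned by the left side.
E' = π[g]((σ[f>7](R) ⋈[f=g] S))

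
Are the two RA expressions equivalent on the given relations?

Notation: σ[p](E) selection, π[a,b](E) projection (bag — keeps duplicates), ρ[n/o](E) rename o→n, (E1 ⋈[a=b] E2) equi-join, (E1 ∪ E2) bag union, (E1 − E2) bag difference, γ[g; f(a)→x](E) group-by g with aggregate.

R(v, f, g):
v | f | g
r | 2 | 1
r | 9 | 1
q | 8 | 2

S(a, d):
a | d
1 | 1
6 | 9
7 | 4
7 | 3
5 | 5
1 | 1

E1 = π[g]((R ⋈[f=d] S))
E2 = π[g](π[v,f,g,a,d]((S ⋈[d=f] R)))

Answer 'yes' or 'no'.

E1 row counts bottom-up:
  R → 3
  S → 6
  (R ⋈[f=d] S) → 1
  π[g]((R ⋈[f=d] S)) → 1
E2 row counts bottom-up:
  S → 6
  R → 3
  (S ⋈[d=f] R) → 1
  π[v,f,g,a,d]((S ⋈[d=f] R)) → 1
  π[g](π[v,f,g,a,d]((S ⋈[d=f] R))) → 1

E1 and E2 produce the same multiset:
g
1

yes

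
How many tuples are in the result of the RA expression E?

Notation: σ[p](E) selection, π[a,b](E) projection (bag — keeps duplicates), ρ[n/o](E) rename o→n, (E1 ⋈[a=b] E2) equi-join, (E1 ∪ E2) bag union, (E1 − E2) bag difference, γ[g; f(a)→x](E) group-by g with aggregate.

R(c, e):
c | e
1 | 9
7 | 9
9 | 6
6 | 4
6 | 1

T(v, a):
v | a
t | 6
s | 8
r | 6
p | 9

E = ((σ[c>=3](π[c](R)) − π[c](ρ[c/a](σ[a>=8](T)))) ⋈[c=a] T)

Subexpression sizes:
  R → 5
  π[c](R) → 5
  σ[c>=3](π[c](R)) → 4
  T → 4
  σ[a>=8](T) → 2
  ρ[c/a](σ[a>=8](T)) → 2
  π[c](ρ[c/a](σ[a>=8](T))) → 2
  (σ[c>=3](π[c](R)) − π[c](ρ[c/a](σ[a>=8](T)))) → 3
  T → 4
  ((σ[c>=3](π[c](R)) − π[c](ρ[c/a](σ[a>=8](T)))) ⋈[c=a] T) → 4

|E| = 4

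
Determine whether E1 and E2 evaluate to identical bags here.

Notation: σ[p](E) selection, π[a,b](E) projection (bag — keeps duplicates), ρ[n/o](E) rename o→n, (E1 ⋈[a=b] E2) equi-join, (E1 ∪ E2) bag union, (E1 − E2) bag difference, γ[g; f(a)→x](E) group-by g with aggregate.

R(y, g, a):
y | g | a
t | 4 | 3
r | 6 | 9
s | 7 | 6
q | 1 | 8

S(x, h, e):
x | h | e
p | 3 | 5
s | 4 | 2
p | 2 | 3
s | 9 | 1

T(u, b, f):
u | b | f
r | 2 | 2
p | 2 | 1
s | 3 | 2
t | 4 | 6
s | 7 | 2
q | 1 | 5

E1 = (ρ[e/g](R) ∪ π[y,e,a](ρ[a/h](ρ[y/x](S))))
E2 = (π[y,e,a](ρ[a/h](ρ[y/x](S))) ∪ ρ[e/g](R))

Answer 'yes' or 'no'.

E1 subexpression sizes:
  R → 4
  ρ[e/g](R) → 4
  S → 4
  ρ[y/x](S) → 4
  ρ[a/h](ρ[y/x](S)) → 4
  π[y,e,a](ρ[a/h](ρ[y/x](S))) → 4
  (ρ[e/g](R) ∪ π[y,e,a](ρ[a/h](ρ[y/x](S)))) → 8
E2 subexpression sizes:
  S → 4
  ρ[y/x](S) → 4
  ρ[a/h](ρ[y/x](S)) → 4
  π[y,e,a](ρ[a/h](ρ[y/x](S))) → 4
  R → 4
  ρ[e/g](R) → 4
  (π[y,e,a](ρ[a/h](ρ[y/x](S))) ∪ ρ[e/g](R)) → 8

E1 and E2 produce the same multiset:
y | e | a
p | 3 | 2
p | 5 | 3
q | 1 | 8
r | 6 | 9
s | 1 | 9
s | 2 | 4
s | 7 | 6
t | 4 | 3

yes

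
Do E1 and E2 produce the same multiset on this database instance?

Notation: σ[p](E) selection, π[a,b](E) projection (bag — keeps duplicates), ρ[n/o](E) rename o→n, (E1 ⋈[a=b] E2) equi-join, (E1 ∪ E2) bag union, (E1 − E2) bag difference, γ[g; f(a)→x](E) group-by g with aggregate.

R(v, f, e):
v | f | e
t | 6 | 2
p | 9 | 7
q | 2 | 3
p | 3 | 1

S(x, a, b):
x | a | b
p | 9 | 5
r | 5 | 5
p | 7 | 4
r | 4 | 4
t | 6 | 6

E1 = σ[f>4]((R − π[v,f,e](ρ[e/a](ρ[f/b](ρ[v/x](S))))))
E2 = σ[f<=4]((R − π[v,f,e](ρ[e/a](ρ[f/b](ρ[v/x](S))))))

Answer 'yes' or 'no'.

E1 subexpression sizes:
  R → 4
  S → 5
  ρ[v/x](S) → 5
  ρ[f/b](ρ[v/x](S)) → 5
  ρ[e/a](ρ[f/b](ρ[v/x](S))) → 5
  π[v,f,e](ρ[e/a](ρ[f/b](ρ[v/x](S)))) → 5
  (R − π[v,f,e](ρ[e/a](ρ[f/b](ρ[v/x](S))))) → 4
  σ[f>4]((R − π[v,f,e](ρ[e/a](ρ[f/b](ρ[v/x](S)))))) → 2
E2 subexpression sizes:
  R → 4
  S → 5
  ρ[v/x](S) → 5
  ρ[f/b](ρ[v/x](S)) → 5
  ρ[e/a](ρ[f/b](ρ[v/x](S))) → 5
  π[v,f,e](ρ[e/a](ρ[f/b](ρ[v/x](S)))) → 5
  (R − π[v,f,e](ρ[e/a](ρ[f/b](ρ[v/x](S))))) → 4
  σ[f<=4]((R − π[v,f,e](ρ[e/a](ρ[f/b](ρ[v/x](S)))))) → 2

E1 result:
v | f | e
p | 9 | 7
t | 6 | 2
E2 result:
v | f | e
p | 3 | 1
q | 2 | 3
Witness: ('t', 6, 2) appears 1× in E1 but 0× in E2.

no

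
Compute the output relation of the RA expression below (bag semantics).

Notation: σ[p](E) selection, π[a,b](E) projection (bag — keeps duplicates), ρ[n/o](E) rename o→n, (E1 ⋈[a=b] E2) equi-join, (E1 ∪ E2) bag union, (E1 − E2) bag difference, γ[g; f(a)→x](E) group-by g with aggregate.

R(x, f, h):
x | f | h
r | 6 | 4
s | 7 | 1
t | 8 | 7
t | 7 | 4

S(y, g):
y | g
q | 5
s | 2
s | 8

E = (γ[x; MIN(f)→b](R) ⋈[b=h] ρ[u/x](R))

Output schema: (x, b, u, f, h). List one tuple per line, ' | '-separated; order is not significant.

Subexpression sizes:
  R → 4
  γ[x; MIN(f)→b](R) → 3
  R → 4
  ρ[u/x](R) → 4
  (γ[x; MIN(f)→b](R) ⋈[b=h] ρ[u/x](R)) → 2

== RESULT ==
x | b | u | f | h
s | 7 | t | 8 | 7
t | 7 | t | 8 | 7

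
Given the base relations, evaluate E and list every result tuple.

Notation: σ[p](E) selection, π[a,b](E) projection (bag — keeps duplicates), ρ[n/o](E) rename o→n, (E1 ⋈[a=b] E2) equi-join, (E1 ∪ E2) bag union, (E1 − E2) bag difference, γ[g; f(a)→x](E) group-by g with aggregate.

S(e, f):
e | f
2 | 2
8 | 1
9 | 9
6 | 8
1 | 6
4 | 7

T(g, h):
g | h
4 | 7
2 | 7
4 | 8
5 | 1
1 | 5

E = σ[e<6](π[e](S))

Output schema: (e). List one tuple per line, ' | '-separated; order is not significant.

Stepwise |·|:
  S → 6
  π[e](S) → 6
  σ[e<6](π[e](S)) → 3

== RESULT ==
e
1
2
4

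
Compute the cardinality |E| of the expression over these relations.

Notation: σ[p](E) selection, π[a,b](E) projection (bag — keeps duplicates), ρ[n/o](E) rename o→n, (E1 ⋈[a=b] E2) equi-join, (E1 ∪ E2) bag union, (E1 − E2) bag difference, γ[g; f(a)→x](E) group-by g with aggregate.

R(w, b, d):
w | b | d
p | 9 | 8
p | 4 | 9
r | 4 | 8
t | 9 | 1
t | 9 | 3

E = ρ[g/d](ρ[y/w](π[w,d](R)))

Per-node cardinality:
  R → 5
  π[w,d](R) → 5
  ρ[y/w](π[w,d](R)) → 5
  ρ[g/d](ρ[y/w](π[w,d](R))) → 5

|E| = 5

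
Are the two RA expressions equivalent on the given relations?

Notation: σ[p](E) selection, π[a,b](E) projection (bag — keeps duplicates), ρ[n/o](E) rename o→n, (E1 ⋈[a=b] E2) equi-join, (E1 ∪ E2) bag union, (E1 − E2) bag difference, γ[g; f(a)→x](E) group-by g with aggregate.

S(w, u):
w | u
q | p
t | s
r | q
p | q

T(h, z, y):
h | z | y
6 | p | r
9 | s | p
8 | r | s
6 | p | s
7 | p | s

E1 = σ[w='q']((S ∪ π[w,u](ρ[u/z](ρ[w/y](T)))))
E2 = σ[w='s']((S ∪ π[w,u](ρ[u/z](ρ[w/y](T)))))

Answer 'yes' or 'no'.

E1 row counts bottom-up:
  S → 4
  T → 5
  ρ[w/y](T) → 5
  ρ[u/z](ρ[w/y](T)) → 5
  π[w,u](ρ[u/z](ρ[w/y](T))) → 5
  (S ∪ π[w,u](ρ[u/z](ρ[w/y](T)))) → 9
  σ[w='q']((S ∪ π[w,u](ρ[u/z](ρ[w/y](T))))) → 1
E2 row counts bottom-up:
  S → 4
  T → 5
  ρ[w/y](T) → 5
  ρ[u/z](ρ[w/y](T)) → 5
  π[w,u](ρ[u/z](ρ[w/y](T))) → 5
  (S ∪ π[w,u](ρ[u/z](ρ[w/y](T)))) → 9
  σ[w='s']((S ∪ π[w,u](ρ[u/z](ρ[w/y](T))))) → 3

E1 result:
w | u
q | p
E2 result:
w | u
s | p
s | p
s | r
Witness: ('s', 'r') appears 0× in E1 but 1× in E2.

no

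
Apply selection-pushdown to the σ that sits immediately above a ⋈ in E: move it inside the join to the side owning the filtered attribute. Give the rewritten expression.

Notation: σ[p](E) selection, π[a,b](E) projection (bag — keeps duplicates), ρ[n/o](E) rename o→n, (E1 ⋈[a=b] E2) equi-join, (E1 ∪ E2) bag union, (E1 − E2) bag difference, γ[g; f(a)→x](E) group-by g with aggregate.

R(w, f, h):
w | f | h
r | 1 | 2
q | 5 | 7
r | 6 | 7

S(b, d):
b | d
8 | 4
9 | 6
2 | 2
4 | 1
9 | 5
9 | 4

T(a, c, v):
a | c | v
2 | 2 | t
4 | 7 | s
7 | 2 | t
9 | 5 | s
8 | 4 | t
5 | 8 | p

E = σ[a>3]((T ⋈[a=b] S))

σ filters on a, owned by the left side.
E' = (σ[a>3](T) ⋈[a=b] S)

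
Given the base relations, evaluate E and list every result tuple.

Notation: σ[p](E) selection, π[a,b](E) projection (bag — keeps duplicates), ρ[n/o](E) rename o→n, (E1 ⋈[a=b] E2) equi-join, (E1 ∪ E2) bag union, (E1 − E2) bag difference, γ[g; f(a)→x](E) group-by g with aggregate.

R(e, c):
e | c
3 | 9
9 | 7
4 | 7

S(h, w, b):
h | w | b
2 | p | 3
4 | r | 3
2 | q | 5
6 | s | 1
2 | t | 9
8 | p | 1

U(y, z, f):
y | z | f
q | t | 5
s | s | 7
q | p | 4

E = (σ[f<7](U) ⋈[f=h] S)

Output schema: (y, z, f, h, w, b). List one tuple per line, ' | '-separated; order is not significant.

Stepwise |·|:
  U → 3
  σ[f<7](U) → 2
  S → 6
  (σ[f<7](U) ⋈[f=h] S) → 1

== RESULT ==
y | z | f | h | w | b
q | p | 4 | 4 | r | 3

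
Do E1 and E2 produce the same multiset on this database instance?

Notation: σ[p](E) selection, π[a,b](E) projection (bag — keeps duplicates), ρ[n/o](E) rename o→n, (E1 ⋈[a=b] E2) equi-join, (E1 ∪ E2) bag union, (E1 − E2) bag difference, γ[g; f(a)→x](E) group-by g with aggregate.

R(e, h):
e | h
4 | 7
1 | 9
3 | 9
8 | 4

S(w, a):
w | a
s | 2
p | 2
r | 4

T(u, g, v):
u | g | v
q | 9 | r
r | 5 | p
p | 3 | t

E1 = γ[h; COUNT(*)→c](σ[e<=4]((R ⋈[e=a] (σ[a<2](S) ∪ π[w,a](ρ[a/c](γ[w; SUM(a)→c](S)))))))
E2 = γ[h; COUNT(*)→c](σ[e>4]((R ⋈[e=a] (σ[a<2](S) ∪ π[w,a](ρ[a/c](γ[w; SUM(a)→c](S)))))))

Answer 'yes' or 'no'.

E1 row counts bottom-up:
  R → 4
  S → 3
  σ[a<2](S) → 0
  S → 3
  γ[w; SUM(a)→c](S) → 3
  ρ[a/c](γ[w; SUM(a)→c](S)) → 3
  π[w,a](ρ[a/c](γ[w; SUM(a)→c](S))) → 3
  (σ[a<2](S) ∪ π[w,a](ρ[a/c](γ[w; SUM(a)→c](S)))) → 3
  (R ⋈[e=a] (σ[a<2](S) ∪ π[w,a](ρ[a/c](γ[w; SUM(a)→c](S))))) → 1
  σ[e<=4]((R ⋈[e=a] (σ[a<2](S) ∪ π[w,a](ρ[a/c](γ[w; SUM(a)→c](S)))))) → 1
  γ[h; COUNT(*)→c](σ[e<=4]((R ⋈[e=a] (σ[a<2](S) ∪ π[w,a](ρ[a/c](γ[w; SUM(a)→c](S))))))) → 1
E2 row counts bottom-up:
  R → 4
  S → 3
  σ[a<2](S) → 0
  S → 3
  γ[w; SUM(a)→c](S) → 3
  ρ[a/c](γ[w; SUM(a)→c](S)) → 3
  π[w,a](ρ[a/c](γ[w; SUM(a)→c](S))) → 3
  (σ[a<2](S) ∪ π[w,a](ρ[a/c](γ[w; SUM(a)→c](S)))) → 3
  (R ⋈[e=a] (σ[a<2](S) ∪ π[w,a](ρ[a/c](γ[w; SUM(a)→c](S))))) → 1
  σ[e>4]((R ⋈[e=a] (σ[a<2](S) ∪ π[w,a](ρ[a/c](γ[w; SUM(a)→c](S)))))) → 0
  γ[h; COUNT(*)→c](σ[e>4]((R ⋈[e=a] (σ[a<2](S) ∪ π[w,a](ρ[a/c](γ[w; SUM(a)→c](S))))))) → 0

E1 result:
h | c
7 | 1
E2 result:
h | c
(0 rows)
Witness: (7, 1) appears 1× in E1 but 0× in E2.

no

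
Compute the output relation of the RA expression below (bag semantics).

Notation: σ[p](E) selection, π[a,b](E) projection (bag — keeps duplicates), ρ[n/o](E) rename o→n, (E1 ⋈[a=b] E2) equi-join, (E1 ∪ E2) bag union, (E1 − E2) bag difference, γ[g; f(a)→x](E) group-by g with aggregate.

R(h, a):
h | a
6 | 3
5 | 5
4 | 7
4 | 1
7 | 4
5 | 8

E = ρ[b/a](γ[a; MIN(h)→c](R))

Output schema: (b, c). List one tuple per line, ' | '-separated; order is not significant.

Subexpression sizes:
  R → 6
  γ[a; MIN(h)→c](R) → 6
  ρ[b/a](γ[a; MIN(h)→c](R)) → 6

== RESULT ==
b | c
1 | 4
3 | 6
4 | 7
5 | 5
7 | 4
8 | 5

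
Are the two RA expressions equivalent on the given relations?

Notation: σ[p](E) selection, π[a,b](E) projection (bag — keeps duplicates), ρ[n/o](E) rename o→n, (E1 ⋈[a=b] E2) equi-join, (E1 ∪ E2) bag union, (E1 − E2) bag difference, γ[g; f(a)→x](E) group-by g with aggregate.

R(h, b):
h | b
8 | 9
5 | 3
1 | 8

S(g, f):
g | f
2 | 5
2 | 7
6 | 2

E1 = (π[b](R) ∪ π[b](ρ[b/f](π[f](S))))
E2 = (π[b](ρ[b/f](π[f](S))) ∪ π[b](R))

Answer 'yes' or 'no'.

E1 subexpression sizes:
  R → 3
  π[b](R) → 3
  S → 3
  π[f](S) → 3
  ρ[b/f](π[f](S)) → 3
  π[b](ρ[b/f](π[f](S))) → 3
  (π[b](R) ∪ π[b](ρ[b/f](π[f](S)))) → 6
E2 subexpression sizes:
  S → 3
  π[f](S) → 3
  ρ[b/f](π[f](S)) → 3
  π[b](ρ[b/f](π[f](S))) → 3
  R → 3
  π[b](R) → 3
  (π[b](ρ[b/f](π[f](S))) ∪ π[b](R)) → 6

E1 and E2 produce the same multiset:
b
2
3
5
7
8
9

yes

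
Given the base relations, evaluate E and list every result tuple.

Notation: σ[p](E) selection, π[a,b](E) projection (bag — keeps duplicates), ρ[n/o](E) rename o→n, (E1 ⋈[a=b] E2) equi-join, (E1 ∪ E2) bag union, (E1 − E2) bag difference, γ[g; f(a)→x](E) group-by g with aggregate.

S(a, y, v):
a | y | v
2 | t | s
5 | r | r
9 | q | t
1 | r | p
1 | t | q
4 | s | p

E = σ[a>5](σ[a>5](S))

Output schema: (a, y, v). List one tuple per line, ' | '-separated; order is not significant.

Row counts bottom-up:
  S → 6
  σ[a>5](S) → 1
  σ[a>5](σ[a>5](S)) → 1

== RESULT ==
a | y | v
9 | q | t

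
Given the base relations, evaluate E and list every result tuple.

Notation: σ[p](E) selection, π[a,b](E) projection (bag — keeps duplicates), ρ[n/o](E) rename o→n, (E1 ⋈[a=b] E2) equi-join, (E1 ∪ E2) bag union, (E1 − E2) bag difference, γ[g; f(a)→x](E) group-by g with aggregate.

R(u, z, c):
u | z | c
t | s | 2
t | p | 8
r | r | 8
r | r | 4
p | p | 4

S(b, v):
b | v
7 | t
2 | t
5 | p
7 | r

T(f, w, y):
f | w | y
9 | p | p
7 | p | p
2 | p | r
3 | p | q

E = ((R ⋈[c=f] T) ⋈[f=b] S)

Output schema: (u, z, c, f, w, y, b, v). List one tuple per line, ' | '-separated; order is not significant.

Per-node cardinality:
  R → 5
  T → 4
  (R ⋈[c=f] T) → 1
  S → 4
  ((R ⋈[c=f] T) ⋈[f=b] S) → 1

== RESULT ==
u | z | c | f | w | y | b | v
t | s | 2 | 2 | p | r | 2 | t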